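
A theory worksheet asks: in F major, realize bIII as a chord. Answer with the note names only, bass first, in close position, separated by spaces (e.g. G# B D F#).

Ab C Eb

Scale degree 3 in F major is A; lowering it a half step gives Ab. bIII is a major triad on the lowered third degree, borrowed from the parallel minor.
So the chord is Ab-C-Eb, a major triad.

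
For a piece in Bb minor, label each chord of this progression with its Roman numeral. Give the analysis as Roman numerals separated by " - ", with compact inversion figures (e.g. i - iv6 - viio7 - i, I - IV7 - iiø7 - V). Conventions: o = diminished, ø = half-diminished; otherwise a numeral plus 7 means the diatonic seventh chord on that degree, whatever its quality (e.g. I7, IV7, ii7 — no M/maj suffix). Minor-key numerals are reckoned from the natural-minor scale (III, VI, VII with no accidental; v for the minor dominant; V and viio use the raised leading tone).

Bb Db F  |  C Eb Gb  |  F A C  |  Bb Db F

Bb-Db-F has root Bb, degree 1 in Bb minor, so i.
C-Eb-Gb: root C is the supertonic; diminished triad there is iio.
F-A-C has root F, degree 5 in Bb minor, so V.
Bb-Db-F: root Bb is the tonic; minor triad there is i.

i - iio - V - i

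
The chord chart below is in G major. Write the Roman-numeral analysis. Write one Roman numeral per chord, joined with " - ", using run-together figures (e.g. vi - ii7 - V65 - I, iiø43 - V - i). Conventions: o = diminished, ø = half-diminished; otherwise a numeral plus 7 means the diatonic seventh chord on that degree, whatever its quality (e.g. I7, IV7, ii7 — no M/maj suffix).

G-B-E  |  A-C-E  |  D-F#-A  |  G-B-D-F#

G-B-E: root E is the submediant; minor triad there is vi6.
A-C-E: root A is the supertonic; minor triad there is ii.
D-F#-A has root D, degree 5 in G major, so V.
G-B-D-F#: root G is the tonic; major seventh chord there is I7.

vi6 - ii - V - I7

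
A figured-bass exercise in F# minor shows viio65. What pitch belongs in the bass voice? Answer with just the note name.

viio in F# minor has root E#; the chord is E#-G#-B-D.
The figure 65 means first inversion — the third is in the bass.

G#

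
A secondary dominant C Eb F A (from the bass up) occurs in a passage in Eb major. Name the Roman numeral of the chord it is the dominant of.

V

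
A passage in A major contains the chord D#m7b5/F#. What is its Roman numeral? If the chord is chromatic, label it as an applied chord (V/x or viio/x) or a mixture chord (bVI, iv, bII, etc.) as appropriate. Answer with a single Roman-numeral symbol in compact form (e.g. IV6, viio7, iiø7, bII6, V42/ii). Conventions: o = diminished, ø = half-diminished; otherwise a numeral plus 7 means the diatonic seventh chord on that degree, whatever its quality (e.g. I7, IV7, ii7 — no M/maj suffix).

viiø65/V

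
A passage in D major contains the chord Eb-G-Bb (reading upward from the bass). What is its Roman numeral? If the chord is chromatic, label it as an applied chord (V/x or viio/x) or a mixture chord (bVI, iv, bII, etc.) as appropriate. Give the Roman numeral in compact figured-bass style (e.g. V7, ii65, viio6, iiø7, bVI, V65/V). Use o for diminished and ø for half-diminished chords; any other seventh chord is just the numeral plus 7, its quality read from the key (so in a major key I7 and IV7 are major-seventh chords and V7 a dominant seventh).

Stacked in thirds the chord is Eb-G-Bb: a major triad on Eb.
Eb is the lowered second degree of D major (diatonic 2 would be E). This is the Neapolitan chord — a major triad on the lowered second degree.

bII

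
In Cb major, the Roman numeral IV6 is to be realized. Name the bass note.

IV in Cb major has root Fb; the chord is Fb-Ab-Cb.
The figure 6 means first inversion — the third is in the bass.

Ab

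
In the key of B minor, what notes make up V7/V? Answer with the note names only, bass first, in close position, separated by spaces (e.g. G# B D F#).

The slash means an applied dominant: we want the dominant of V. In B minor, V is F# major, and its dominant is built on C#.
Building a dominant seventh chord on C# gives C#-E#-G#-B.

C# E# G# B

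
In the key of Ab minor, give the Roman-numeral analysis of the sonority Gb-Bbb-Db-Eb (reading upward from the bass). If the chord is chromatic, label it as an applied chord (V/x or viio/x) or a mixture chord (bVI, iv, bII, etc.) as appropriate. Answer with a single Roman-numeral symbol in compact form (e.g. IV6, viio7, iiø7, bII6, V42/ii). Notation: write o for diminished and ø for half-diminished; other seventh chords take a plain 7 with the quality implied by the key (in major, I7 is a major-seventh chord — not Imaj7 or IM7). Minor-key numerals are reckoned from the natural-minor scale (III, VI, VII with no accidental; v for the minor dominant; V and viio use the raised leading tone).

Stacked in thirds the chord is Eb-Gb-Bbb-Db: a half-diminished seventh chord on Eb.
Eb sits a half step below Fb (VI in Ab minor); a diminished chord there is the applied leading-tone chord of VI.
With Gb in the bass the chord is in first inversion, so the figured bass is 65.

viiø65/VI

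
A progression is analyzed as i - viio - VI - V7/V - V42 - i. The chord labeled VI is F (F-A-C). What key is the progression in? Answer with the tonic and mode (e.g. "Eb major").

The chord F is a major triad rooted on F; its label is VI.
Counting down 5 scale steps from F places the tonic on A; a major triad on degree 6 is diatonic only in minor.

A minor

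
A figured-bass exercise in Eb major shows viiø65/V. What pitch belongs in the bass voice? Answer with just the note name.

C

The applied chord viiø65/V is rooted on A: A-C-Eb-G.
The figure 65 means first inversion — the third is in the bass.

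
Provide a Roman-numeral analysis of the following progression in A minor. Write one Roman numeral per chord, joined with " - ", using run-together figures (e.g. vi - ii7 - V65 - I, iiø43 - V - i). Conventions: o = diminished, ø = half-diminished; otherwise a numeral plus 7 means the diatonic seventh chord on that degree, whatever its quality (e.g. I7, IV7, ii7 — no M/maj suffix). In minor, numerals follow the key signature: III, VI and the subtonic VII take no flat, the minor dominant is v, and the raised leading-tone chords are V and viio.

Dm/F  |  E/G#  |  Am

iv6 - V6 - i

Dm/F: minor triad on D = scale degree 4 → iv6.
E/G#: root E is the dominant; major triad there is V6.
Am: minor triad on A = scale degree 1 → i.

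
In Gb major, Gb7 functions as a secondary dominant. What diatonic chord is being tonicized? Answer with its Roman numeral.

The chord is a dominant seventh chord on Gb.
A dominant resolves down a perfect fifth: Gb → Cb. In Gb major, Cb is scale degree 4, i.e. IV.

IV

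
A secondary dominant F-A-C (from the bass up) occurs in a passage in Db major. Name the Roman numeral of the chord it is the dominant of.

vi

The chord is a major triad on F.
A dominant resolves down a perfect fifth: F → Bb. In Db major, Bb is scale degree 6, i.e. vi.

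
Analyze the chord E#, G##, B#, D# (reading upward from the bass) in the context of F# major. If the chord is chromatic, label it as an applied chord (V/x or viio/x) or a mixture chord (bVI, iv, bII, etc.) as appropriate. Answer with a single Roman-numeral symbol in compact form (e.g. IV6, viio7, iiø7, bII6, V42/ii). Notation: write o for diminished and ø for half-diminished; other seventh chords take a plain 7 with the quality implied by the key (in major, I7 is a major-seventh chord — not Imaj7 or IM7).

V7/iii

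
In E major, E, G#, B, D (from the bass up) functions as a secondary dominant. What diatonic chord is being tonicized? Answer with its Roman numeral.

The chord is a dominant seventh chord on E.
A dominant resolves down a perfect fifth: E → A. In E major, A is scale degree 4, i.e. IV.

IV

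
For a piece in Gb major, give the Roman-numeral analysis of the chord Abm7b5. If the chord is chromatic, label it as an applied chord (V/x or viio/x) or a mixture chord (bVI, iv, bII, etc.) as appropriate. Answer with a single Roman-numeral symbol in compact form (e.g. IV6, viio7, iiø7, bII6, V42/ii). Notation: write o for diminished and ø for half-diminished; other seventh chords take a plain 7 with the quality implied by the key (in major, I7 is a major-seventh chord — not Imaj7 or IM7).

Stacked in thirds the chord is Ab-Cb-Ebb-Gb: a half-diminished seventh chord on Ab.
Ab is the second degree of Gb major. This is the half-diminished supertonic seventh, borrowed from the parallel minor.

iiø7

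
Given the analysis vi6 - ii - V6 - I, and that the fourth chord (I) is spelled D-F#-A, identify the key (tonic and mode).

I is given as D-F#-A — a major triad with root D.
If D is scale degree 1 and the mode makes that degree carry a major triad, the tonic is D and the mode is major.

D major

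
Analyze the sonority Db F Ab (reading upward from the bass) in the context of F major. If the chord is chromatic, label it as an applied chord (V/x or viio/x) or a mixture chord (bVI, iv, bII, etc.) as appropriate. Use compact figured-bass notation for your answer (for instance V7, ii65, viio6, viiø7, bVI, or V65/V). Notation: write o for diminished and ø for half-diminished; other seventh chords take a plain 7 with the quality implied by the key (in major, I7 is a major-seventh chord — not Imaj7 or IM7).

bVI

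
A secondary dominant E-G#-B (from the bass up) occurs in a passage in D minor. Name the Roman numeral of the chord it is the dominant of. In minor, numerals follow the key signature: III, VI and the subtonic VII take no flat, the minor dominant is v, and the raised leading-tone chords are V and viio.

V

The chord is a major triad on E.
A dominant resolves down a perfect fifth: E → A. In D minor, A is scale degree 5, i.e. V.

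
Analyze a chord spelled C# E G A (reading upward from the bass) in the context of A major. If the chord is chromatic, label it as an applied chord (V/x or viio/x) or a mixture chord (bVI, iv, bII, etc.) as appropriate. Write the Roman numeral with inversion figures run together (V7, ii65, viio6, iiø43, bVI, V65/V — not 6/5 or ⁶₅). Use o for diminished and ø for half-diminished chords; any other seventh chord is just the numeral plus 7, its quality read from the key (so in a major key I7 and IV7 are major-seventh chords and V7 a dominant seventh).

V65/IV

Stacked in thirds the chord is A-C#-E-G: a dominant seventh chord on A.
A is not a diatonic chord root with this quality in A major, but it lies a perfect fifth above D (IV), so the chord functions as an applied dominant of IV.
With C# in the bass the chord is in first inversion, so the figured bass is 65.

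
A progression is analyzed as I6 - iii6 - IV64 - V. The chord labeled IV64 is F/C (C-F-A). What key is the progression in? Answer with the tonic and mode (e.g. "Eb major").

IV64 is given as C-F-A — a major triad with root F.
Counting down 3 scale steps from F places the tonic on C; a major triad on degree 4 is diatonic only in major.

C major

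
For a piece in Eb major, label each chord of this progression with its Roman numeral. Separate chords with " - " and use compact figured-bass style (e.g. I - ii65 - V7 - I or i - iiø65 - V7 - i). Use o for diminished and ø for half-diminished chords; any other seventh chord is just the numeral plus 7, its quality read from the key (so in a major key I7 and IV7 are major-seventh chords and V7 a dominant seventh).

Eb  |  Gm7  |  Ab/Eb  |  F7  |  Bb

Eb: root Eb is the tonic; major triad there is I.
Gm7: root G is the mediant; minor seventh chord there is iii7.
Ab/Eb has root Ab, degree 4 in Eb major, so IV64.
F7: a dominant seventh chord on F, the applied dominant of V → V7/V.
Bb: major triad on Bb = scale degree 5 → V.

I - iii7 - IV64 - V7/V - V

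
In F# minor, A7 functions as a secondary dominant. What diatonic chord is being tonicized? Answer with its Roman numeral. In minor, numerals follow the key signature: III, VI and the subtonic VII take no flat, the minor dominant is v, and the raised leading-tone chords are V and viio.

VI

The chord is a dominant seventh chord on A.
A dominant resolves down a perfect fifth: A → D. In F# minor, D is scale degree 6, i.e. VI.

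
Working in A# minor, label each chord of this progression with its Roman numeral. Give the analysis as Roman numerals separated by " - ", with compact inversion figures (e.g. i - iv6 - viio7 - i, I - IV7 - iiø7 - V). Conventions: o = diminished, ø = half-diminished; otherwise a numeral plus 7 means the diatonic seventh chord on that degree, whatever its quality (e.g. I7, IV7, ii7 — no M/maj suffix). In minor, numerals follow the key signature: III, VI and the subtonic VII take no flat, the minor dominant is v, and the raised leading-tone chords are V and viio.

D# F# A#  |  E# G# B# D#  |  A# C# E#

iv - v7 - i

D#-F#-A#: minor triad on D# = scale degree 4 → iv.
E#-G#-B#-D#: root E# is the dominant; minor seventh chord there is v7.
A#-C#-E#: minor triad on A# = scale degree 1 → i.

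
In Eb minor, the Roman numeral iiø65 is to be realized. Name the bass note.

iiø in Eb minor has root F; the chord is F-Ab-Cb-Eb.
The figure 65 means first inversion — the third is in the bass.

Ab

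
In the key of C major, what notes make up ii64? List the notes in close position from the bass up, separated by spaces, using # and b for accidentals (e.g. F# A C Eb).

A D F

The numeral's case and figure indicate a minor triad. In C major its root, the supertonic, is D.
Stacking thirds from D gives D-F-A.
With the 64 figure the chord is in second inversion; from the bass A upward in close position it reads A-D-F.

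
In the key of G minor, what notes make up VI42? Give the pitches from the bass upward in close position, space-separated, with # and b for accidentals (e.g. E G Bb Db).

D Eb G Bb

In G minor, the sixth degree is Eb, and the diatonic chord built there is a major seventh chord.
That chord is spelled Eb-G-Bb-D.
The figured bass 42 indicates third inversion, placing the seventh (D) in the bass: D-Eb-G-Bb.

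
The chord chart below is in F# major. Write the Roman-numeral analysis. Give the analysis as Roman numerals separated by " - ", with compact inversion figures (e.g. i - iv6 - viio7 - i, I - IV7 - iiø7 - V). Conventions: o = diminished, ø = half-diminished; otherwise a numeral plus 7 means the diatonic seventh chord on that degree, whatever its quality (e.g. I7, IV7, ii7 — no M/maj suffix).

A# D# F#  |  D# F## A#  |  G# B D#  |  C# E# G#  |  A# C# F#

vi64 - V/ii - ii - V - I6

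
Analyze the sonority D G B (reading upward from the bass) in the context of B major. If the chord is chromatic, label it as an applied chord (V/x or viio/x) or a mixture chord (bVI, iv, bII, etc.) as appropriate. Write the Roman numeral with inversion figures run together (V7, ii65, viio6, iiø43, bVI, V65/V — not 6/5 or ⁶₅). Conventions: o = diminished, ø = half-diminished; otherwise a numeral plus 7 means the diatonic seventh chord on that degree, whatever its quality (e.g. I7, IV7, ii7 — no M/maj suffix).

bVI64

The pitches G-B-D form a major triad rooted on G.
G is the lowered sixth degree of B major (diatonic 6 would be G#). This is a major triad on the lowered sixth degree, borrowed from the parallel minor.
With D in the bass the chord is in second inversion, so the figured bass is 64.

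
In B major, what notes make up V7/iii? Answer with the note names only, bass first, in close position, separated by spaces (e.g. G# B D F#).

V7/iii is a secondary dominant — the dominant seventh of iii. iii in B major is D#, so the applied chord's root is A#, a perfect fifth above.
Building a dominant seventh chord on A# gives A#-C##-E#-G#.

A# C## E# G#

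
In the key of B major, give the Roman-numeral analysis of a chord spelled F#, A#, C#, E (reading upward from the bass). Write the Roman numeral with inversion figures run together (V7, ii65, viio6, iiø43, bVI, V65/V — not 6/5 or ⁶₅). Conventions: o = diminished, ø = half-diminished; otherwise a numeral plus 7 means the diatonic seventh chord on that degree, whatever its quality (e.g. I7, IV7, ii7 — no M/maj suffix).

V7

Stacked in thirds the chord is F#-A#-C#-E: a dominant seventh chord on F#.
In B major, F# is the dominant; the diatonic dominant seventh chord there is V7.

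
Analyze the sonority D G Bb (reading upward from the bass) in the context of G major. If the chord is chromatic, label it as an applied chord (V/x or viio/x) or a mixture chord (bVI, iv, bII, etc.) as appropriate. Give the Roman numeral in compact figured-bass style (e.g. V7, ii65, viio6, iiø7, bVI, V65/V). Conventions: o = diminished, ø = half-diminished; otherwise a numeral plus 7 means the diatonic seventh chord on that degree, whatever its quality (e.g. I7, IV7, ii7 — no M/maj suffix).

i64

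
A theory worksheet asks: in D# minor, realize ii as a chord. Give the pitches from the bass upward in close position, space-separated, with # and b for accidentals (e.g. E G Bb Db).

E# G# B#

ii is the minor supertonic, borrowed from the parallel major (the Dorian ii). In D# minor that root is E#.
So the chord is E#-G#-B#.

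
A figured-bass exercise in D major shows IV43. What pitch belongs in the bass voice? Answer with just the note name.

IV in D major has root G; the chord is G-B-D-F#.
The figure 43 means second inversion — the fifth is in the bass.

D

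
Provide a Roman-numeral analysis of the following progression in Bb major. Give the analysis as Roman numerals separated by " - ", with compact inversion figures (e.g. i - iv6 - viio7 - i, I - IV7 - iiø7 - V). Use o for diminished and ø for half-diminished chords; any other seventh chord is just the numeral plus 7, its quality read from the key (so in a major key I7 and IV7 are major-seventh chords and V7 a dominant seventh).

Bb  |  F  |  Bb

Bb: major triad on Bb = scale degree 1 → I.
F: major triad on F = scale degree 5 → V.
Bb: major triad on Bb = scale degree 1 → I.

I - V - I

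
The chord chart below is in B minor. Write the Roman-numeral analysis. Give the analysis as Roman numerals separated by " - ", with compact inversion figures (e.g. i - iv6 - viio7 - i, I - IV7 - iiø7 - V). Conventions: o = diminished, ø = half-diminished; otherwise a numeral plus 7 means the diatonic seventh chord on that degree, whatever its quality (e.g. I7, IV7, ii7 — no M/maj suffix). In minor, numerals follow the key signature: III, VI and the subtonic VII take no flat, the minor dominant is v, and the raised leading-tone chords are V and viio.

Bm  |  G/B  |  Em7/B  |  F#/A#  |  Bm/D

i - VI6 - iv43 - V6 - i6

Bm: minor triad on B = scale degree 1 → i.
G/B: major triad on G = scale degree 6 → VI6.
Em7/B: minor seventh chord on E = scale degree 4 → iv43.
F#/A# has root F#, degree 5 in B minor, so V6.
Bm/D: minor triad on B = scale degree 1 → i6.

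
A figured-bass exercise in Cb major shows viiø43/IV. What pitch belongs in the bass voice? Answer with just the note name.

The applied chord viiø43/IV is rooted on Eb: Eb-Gb-Bbb-Db.
The figure 43 means second inversion — the fifth is in the bass.

Bbb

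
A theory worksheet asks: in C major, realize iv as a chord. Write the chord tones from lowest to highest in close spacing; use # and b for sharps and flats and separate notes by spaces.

F Ab C

iv is the minor subdominant, borrowed from the parallel minor. In C major that root is F.
So the chord is F-Ab-C.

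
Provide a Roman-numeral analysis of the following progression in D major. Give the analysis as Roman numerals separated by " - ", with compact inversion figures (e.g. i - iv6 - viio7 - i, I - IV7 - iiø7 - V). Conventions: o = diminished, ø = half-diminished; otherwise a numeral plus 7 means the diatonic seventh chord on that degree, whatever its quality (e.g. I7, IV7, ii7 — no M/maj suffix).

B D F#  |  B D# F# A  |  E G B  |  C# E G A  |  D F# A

B-D-F#: root B is the submediant; minor triad there is vi.
B-D#-F#-A: a dominant seventh chord on B, the applied dominant of ii → V7/ii.
E-G-B has root E, degree 2 in D major, so ii.
C#-E-G-A: dominant seventh chord on A = scale degree 5 → V65.
D-F#-A has root D, degree 1 in D major, so I.

vi - V7/ii - ii - V65 - I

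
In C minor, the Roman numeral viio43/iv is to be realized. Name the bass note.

Bb

The applied chord viio43/iv is rooted on E: E-G-Bb-Db.
The figure 43 means second inversion — the fifth is in the bass.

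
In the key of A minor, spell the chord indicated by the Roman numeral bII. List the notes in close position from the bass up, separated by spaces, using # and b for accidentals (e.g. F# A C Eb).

Bb D F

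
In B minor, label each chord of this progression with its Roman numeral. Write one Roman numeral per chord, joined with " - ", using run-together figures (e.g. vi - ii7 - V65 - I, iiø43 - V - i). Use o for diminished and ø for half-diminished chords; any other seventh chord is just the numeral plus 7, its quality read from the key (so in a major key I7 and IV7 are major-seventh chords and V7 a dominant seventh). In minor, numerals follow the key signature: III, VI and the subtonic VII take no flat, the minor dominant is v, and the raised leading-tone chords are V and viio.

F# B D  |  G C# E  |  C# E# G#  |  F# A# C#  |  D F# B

F#-B-D: root B is the tonic; minor triad there is i64.
G-C#-E: diminished triad on C# = scale degree 2 → iio64.
C#-E#-G#: chromatic; C# is V of V, so V/V.
F#-A#-C#: root F# is the dominant; major triad there is V.
D-F#-B: root B is the tonic; minor triad there is i6.

i64 - iio64 - V/V - V - i6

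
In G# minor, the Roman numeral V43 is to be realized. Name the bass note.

A#

V in G# minor has root D#; the chord is D#-F##-A#-C#.
The figure 43 means second inversion — the fifth is in the bass.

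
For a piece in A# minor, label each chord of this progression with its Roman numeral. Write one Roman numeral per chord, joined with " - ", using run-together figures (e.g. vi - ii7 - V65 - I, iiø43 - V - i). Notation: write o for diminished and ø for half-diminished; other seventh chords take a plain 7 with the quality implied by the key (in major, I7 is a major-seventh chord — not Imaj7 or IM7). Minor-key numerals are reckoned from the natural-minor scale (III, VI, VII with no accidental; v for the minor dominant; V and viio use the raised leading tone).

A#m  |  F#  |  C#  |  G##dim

A#m has root A#, degree 1 in A# minor, so i.
F# has root F#, degree 6 in A# minor, so VI.
C#: root C# is the mediant; major triad there is III.
G##dim has root G##, degree 7 in A# minor, so viio.

i - VI - III - viio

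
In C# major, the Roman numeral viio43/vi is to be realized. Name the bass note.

D#

The applied chord viio43/vi is rooted on G##: G##-B#-D#-F#.
The figure 43 means second inversion — the fifth is in the bass.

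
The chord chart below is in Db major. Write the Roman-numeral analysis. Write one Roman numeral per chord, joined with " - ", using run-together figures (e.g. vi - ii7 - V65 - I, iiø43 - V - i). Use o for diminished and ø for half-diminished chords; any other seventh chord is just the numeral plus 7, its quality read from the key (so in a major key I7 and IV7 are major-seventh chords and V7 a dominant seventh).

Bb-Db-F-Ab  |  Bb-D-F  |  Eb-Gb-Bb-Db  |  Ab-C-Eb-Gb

vi7 - V/ii - ii7 - V7

Bb-Db-F-Ab has root Bb, degree 6 in Db major, so vi7.
Bb-D-F: chromatic; Bb is V of ii, so V/ii.
Eb-Gb-Bb-Db has root Eb, degree 2 in Db major, so ii7.
Ab-C-Eb-Gb: root Ab is the dominant; dominant seventh chord there is V7.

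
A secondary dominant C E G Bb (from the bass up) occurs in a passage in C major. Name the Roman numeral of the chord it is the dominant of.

IV

The chord is a dominant seventh chord on C.
A dominant resolves down a perfect fifth: C → F. In C major, F is scale degree 4, i.e. IV.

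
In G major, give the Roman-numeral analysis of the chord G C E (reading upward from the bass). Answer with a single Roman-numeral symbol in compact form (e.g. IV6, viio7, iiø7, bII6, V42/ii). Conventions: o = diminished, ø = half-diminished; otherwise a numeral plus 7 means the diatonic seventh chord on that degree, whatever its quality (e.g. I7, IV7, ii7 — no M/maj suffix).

IV64

Stacked in thirds the chord is C-E-G: a major triad on C.
C is scale degree 4 in G major, and a major triad on that degree is written IV.
With G in the bass the chord is in second inversion, so the figured bass is 64.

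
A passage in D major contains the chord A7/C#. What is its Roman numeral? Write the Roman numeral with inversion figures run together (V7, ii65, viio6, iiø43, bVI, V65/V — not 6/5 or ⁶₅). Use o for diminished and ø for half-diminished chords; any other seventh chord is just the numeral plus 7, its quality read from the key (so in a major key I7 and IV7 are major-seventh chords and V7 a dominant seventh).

V65

Stacked in thirds the chord is A-C#-E-G: a dominant seventh chord on A.
In D major, A is the dominant; the diatonic dominant seventh chord there is V7.
With C# in the bass the chord is in first inversion, so the figured bass is 65.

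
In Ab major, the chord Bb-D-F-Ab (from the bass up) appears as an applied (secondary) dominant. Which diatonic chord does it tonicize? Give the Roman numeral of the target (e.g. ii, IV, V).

The chord is a dominant seventh chord on Bb.
A dominant resolves down a perfect fifth: Bb → Eb. In Ab major, Eb is scale degree 5, i.e. V.

V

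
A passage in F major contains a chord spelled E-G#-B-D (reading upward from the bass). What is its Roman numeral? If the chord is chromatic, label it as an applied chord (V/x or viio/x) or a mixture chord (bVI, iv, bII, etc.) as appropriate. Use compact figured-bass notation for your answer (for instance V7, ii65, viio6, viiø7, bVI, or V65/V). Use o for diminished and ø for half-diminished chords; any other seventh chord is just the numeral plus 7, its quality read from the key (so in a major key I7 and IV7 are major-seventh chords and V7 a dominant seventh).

V7/iii

Stacked in thirds the chord is E-G#-B-D: a dominant seventh chord on E.
E is not a diatonic chord root with this quality in F major, but it lies a perfect fifth above A (iii), so the chord functions as an applied dominant of iii.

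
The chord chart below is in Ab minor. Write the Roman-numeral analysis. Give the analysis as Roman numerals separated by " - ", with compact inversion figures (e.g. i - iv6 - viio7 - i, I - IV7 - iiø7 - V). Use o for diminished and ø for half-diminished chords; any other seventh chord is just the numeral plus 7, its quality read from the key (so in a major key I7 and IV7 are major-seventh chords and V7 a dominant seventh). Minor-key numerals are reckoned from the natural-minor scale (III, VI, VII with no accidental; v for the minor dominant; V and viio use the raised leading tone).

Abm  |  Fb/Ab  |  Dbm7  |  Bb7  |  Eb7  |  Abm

Abm: minor triad on Ab = scale degree 1 → i.
Fb/Ab: root Fb is the submediant; major triad there is VI6.
Dbm7 has root Db, degree 4 in Ab minor, so iv7.
Bb7: chromatic; Bb is V of V, so V7/V.
Eb7: dominant seventh chord on Eb = scale degree 5 → V7.
Abm: minor triad on Ab = scale degree 1 → i.

i - VI6 - iv7 - V7/V - V7 - i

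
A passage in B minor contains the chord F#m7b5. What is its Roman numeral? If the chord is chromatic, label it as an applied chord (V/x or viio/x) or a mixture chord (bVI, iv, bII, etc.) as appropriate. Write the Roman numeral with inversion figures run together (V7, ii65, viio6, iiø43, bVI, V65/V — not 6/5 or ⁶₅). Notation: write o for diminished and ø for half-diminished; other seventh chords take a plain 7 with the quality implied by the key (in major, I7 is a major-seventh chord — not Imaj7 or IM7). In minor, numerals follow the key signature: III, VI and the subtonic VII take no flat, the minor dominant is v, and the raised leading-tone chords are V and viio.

viiø7/VI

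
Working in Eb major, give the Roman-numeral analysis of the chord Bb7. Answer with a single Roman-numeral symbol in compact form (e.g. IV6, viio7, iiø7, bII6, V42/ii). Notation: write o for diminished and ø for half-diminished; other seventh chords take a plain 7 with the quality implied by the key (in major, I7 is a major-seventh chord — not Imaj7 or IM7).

V7

Stacked in thirds the chord is Bb-D-F-Ab: a dominant seventh chord on Bb.
Bb is scale degree 5 in Eb major, and a dominant seventh chord on that degree is written V7.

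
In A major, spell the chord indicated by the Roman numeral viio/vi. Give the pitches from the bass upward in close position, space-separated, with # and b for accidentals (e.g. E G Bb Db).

viio/vi is a secondary leading-tone chord. The target vi is F# in A major; the applied chord is rooted a semitone below, on E#.
Building a diminished triad on E# gives E#-G#-B.

E# G# B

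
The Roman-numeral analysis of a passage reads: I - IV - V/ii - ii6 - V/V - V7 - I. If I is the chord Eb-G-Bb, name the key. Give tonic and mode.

The chord Eb is a major triad rooted on Eb; its label is I.
If Eb is scale degree 1 and the mode makes that degree carry a major triad, the tonic is Eb and the mode is major.

Eb major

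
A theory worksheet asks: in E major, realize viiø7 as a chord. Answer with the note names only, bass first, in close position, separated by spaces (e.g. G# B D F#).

D# F# A C#

In E major, the seventh degree is D#, and the diatonic chord built there is a half-diminished seventh chord.
Stacking thirds from D# gives D#-F#-A-C#.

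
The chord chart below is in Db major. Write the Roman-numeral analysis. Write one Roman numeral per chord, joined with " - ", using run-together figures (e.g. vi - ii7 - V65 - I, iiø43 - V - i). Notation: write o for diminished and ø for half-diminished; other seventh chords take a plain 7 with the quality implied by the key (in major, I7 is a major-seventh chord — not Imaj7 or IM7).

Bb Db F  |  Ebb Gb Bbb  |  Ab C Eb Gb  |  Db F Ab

vi - bII - V7 - I

Bb-Db-F: minor triad on Bb = scale degree 6 → vi.
Ebb-Gb-Bbb: Ebb with this quality isn't in the key; a major triad on b2 is the Neapolitan chord, bII.
Ab-C-Eb-Gb: root Ab is the dominant; dominant seventh chord there is V7.
Db-F-Ab: major triad on Db = scale degree 1 → I.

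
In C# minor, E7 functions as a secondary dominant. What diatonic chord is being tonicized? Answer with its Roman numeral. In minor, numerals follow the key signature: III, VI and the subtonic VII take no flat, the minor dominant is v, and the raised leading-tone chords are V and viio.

VI

The chord is a dominant seventh chord on E.
A dominant resolves down a perfect fifth: E → A. In C# minor, A is scale degree 6, i.e. VI.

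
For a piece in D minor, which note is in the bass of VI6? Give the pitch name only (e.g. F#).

D

VI in D minor has root Bb; the chord is Bb-D-F.
The figure 6 means first inversion — the third is in the bass.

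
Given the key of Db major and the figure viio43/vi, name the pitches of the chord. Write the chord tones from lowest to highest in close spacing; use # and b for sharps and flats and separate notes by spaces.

viio43/vi is a secondary leading-tone chord. The target vi is Bb in Db major; the applied chord is rooted a semitone below, on A.
Building a fully diminished seventh chord on A gives A-C-Eb-Gb.
With the 43 figure the chord is in second inversion; from the bass Eb upward in close position it reads Eb-Gb-A-C.

Eb Gb A C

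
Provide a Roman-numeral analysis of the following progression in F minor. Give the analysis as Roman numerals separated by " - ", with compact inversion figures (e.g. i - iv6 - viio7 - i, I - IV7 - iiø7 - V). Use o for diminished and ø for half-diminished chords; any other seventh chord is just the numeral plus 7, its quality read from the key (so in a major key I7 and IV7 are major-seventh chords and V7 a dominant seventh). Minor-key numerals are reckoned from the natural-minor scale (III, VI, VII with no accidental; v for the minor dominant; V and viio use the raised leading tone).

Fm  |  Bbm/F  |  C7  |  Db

i - iv64 - V7 - VI

Fm: root F is the tonic; minor triad there is i.
Bbm/F: minor triad on Bb = scale degree 4 → iv64.
C7 has root C, degree 5 in F minor, so V7.
Db: root Db is the submediant; major triad there is VI.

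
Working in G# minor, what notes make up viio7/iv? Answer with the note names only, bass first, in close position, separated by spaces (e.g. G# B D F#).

viio7/iv is a secondary leading-tone chord. The target iv is C# in G# minor; the applied chord is rooted a semitone below, on B#.
Building a fully diminished seventh chord on B# gives B#-D#-F#-A.

B# D# F# A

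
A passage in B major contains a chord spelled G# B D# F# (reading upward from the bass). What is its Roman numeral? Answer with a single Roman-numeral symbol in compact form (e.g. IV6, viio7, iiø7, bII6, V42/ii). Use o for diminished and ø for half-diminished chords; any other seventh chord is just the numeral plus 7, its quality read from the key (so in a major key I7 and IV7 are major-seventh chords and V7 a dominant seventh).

The pitches G#-B-D#-F# form a minor seventh chord rooted on G#.
G# is scale degree 6 in B major, and a minor seventh chord on that degree is written vi7.

vi7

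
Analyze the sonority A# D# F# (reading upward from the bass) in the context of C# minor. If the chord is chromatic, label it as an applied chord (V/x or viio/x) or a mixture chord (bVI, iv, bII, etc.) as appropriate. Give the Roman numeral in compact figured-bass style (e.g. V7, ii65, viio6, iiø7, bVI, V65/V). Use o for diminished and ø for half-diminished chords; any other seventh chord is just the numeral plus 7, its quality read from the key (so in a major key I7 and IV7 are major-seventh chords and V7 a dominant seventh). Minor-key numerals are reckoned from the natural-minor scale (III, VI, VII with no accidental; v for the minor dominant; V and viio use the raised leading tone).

ii64

Stacked in thirds the chord is D#-F#-A#: a minor triad on D#.
D# is the second degree of C# minor. This is the minor supertonic, borrowed from the parallel major (the Dorian ii).
With A# in the bass the chord is in second inversion, so the figured bass is 64.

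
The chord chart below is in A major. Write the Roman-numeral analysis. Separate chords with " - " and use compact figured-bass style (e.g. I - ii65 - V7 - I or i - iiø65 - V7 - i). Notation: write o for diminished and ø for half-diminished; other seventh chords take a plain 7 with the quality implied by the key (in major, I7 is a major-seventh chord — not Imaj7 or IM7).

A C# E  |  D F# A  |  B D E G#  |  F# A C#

I - IV - V43 - vi

A-C#-E has root A, degree 1 in A major, so I.
D-F#-A: major triad on D = scale degree 4 → IV.
B-D-E-G#: dominant seventh chord on E = scale degree 5 → V43.
F#-A-C# has root F#, degree 6 in A major, so vi.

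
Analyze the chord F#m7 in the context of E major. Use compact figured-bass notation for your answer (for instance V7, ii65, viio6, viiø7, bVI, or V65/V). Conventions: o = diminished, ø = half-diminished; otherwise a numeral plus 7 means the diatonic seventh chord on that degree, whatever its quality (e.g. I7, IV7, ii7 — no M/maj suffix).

ii7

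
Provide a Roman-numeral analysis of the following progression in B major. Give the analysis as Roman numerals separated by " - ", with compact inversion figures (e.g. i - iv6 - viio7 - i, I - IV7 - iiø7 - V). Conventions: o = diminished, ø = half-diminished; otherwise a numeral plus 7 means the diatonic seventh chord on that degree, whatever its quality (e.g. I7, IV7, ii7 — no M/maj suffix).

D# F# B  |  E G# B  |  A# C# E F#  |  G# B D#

I6 - IV - V65 - vi

D#-F#-B: major triad on B = scale degree 1 → I6.
E-G#-B: root E is the subdominant; major triad there is IV.
A#-C#-E-F#: root F# is the dominant; dominant seventh chord there is V65.
G#-B-D#: root G# is the submediant; minor triad there is vi.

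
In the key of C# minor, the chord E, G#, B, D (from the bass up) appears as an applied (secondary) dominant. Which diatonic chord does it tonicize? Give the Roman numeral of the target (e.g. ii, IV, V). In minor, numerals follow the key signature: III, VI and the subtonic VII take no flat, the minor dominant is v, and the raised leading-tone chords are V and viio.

The chord is a dominant seventh chord on E.
A dominant resolves down a perfect fifth: E → A. In C# minor, A is scale degree 6, i.e. VI.

VI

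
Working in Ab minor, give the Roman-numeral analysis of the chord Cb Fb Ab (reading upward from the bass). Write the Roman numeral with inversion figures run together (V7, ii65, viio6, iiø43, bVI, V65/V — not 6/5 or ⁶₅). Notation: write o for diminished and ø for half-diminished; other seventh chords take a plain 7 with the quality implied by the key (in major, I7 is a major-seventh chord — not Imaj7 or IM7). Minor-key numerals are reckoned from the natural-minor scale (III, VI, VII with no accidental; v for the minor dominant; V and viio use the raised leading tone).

VI64

The pitches Fb-Ab-Cb form a major triad rooted on Fb.
Fb is scale degree 6 in Ab minor, and a major triad on that degree is written VI.
With Cb in the bass the chord is in second inversion, so the figured bass is 64.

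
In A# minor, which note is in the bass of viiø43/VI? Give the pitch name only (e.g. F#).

The applied chord viiø43/VI is rooted on E#: E#-G#-B-D#.
The figure 43 means second inversion — the fifth is in the bass.

B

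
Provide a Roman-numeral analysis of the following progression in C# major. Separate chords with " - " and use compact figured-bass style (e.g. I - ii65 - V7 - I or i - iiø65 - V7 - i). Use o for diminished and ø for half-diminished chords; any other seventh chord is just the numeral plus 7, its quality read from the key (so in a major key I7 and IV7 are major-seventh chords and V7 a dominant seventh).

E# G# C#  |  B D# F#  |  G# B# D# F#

I6 - bVII - V7

E#-G#-C#: major triad on C# = scale degree 1 → I6.
B-D#-F# is non-diatonic — bVII, a mixture chord from C# minor.
G#-B#-D#-F#: root G# is the dominant; dominant seventh chord there is V7.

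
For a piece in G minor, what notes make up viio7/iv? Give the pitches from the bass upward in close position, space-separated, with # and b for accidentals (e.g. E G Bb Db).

viio7/iv is a secondary leading-tone chord. The target iv is C in G minor; the applied chord is rooted a semitone below, on B.
Building a fully diminished seventh chord on B gives B-D-F-Ab.

B D F Ab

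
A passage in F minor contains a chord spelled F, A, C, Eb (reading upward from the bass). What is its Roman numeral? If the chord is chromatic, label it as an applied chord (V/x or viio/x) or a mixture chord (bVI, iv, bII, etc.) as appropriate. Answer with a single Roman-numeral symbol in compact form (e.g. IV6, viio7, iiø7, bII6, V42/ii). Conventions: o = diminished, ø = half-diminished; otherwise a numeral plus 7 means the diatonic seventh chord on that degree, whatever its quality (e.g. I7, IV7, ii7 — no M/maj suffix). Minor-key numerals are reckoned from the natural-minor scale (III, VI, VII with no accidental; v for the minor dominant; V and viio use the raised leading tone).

The pitches F-A-C-Eb form a dominant seventh chord rooted on F.
F is not a diatonic chord root with this quality in F minor, but it lies a perfect fifth above Bb (iv), so the chord functions as an applied dominant of iv.

V7/iv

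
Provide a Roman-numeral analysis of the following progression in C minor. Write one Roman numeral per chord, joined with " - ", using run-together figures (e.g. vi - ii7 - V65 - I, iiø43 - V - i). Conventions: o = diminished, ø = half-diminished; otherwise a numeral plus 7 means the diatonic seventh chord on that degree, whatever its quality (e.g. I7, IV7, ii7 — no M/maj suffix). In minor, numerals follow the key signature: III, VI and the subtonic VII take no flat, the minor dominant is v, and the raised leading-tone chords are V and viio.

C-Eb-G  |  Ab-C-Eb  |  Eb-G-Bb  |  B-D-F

C-Eb-G: root C is the tonic; minor triad there is i.
Ab-C-Eb has root Ab, degree 6 in C minor, so VI.
Eb-G-Bb has root Eb, degree 3 in C minor, so III.
B-D-F has root B, degree 7 in C minor, so viio.

i - VI - III - viio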